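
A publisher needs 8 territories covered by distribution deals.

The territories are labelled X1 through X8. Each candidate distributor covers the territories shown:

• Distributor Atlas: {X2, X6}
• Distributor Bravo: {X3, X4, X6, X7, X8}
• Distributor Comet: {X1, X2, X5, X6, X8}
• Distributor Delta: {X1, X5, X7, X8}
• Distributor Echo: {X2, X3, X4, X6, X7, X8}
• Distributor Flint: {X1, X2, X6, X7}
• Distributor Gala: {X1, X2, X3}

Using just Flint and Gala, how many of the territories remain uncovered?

3

Union of Flint, Gala = {X1, X2, X3, X6, X7}.
Not covered: X4, X5, X8 — 3 territories.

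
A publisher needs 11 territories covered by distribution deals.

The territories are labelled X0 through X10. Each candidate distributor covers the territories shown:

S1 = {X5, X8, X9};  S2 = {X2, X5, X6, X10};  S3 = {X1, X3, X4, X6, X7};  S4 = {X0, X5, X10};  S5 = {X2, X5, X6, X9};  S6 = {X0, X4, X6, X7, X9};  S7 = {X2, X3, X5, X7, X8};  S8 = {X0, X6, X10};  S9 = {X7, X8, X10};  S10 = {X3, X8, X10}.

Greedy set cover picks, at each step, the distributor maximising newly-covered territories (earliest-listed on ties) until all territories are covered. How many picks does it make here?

Greedy: pick S3 (covers 5 new) → pick S1 (covers 3 new) → pick S2 (covers 2 new) → pick S4 (covers 1 new). Total picks: 4.

4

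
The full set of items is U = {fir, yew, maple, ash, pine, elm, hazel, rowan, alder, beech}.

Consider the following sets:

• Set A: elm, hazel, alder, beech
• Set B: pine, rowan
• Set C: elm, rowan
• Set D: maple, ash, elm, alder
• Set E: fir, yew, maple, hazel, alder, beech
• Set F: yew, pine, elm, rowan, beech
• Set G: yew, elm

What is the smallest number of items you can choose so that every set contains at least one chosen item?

The 3 items {pine, elm, hazel} hit every set.
No choice of 2 items meets every set, so 3 is the minimum.

3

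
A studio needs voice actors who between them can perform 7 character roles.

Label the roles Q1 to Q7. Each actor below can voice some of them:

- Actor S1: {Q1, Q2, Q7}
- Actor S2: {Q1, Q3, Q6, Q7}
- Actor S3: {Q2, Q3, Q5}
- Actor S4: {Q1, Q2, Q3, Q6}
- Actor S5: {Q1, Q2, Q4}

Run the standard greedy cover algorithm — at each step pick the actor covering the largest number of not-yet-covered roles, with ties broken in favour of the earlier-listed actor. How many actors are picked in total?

3

Greedy: pick S2 (covers 4 new) → pick S3 (covers 2 new) → pick S5 (covers 1 new). Total picks: 3.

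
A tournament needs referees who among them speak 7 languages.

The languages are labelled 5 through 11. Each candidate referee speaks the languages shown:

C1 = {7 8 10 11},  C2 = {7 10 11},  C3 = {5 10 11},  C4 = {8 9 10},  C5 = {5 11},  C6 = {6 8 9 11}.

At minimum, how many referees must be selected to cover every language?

3

Take {C2, C3, C6}. Their union is {5, 6, 7, 8, 9, 10, 11}, which is all 7 languages.
Only C6 contains 6, so C6 is forced; the remaining 3 languages need at least 2 more referees (each remaining referee adds at most 2) — so at least 3 referees are needed, and 3 is optimal.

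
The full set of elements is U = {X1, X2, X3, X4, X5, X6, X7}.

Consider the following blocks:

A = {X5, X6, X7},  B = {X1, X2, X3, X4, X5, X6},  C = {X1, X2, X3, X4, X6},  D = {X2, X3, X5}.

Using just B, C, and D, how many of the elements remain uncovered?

Union of B, C, D = {X1, X2, X3, X4, X5, X6}.
Not covered: X7 — 1 element.

1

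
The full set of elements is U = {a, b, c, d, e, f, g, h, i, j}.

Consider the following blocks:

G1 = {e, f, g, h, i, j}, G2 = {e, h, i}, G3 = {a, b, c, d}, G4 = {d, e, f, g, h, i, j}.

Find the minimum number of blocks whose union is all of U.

G1 and G3 together: G1 ∪ G3 = {a, b, c, d, e, f, g, h, i, j} — every element is covered.
No single block has all 10 elements (the largest, G4, has 7), so 2 is optimal.

2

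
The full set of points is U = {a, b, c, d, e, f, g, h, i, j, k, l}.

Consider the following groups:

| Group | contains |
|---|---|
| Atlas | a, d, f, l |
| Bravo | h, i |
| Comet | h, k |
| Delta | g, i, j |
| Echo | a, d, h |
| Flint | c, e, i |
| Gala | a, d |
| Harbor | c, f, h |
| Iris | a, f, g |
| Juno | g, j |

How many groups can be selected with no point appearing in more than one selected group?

Comet, Flint, Gala, Juno are pairwise disjoint (Comet={h,k}; Flint={c,e,i}; Gala={a,d}; Juno={g,j}).
Every remaining group overlaps one of these, and no 5 of the listed groups are pairwise disjoint, so 4 is the maximum.

4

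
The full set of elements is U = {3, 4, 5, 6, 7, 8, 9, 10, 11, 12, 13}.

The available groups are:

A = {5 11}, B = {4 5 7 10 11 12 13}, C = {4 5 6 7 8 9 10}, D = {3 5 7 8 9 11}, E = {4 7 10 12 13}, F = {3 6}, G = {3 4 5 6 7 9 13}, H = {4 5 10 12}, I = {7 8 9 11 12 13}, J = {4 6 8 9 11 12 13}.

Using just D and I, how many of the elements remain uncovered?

Union of D, I = {3, 5, 7, 8, 9, 11, 12, 13}.
Not covered: 4, 6, 10 — 3 elements.

3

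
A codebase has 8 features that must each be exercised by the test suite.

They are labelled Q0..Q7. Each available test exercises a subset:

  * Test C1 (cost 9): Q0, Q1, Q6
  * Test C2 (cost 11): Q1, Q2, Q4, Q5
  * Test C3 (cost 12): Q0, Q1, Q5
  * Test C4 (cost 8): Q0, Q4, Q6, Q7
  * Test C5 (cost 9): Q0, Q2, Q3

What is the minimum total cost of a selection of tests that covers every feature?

C2, C4, C5 together cover every feature (C2 ∪ C4 ∪ C5 = {Q0, Q1, Q2, Q3, Q4, Q5, Q6, Q7}); total cost 11 + 8 + 9 = 28.
No covering selection has total cost below 28.

28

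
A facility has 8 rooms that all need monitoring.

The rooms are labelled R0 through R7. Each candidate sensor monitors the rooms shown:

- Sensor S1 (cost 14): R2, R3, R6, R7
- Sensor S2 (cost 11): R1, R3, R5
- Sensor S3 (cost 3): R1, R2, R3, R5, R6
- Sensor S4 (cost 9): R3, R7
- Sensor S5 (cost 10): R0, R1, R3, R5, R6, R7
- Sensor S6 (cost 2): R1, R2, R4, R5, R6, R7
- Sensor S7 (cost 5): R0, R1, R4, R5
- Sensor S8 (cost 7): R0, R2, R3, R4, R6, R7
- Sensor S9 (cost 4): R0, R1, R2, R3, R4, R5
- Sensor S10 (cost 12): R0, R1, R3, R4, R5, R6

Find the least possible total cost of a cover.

6

S6, S9 together cover every room (S6 ∪ S9 = {R0, R1, R2, R3, R4, R5, R6, R7}); total cost 2 + 4 = 6.
No covering selection has total cost below 6.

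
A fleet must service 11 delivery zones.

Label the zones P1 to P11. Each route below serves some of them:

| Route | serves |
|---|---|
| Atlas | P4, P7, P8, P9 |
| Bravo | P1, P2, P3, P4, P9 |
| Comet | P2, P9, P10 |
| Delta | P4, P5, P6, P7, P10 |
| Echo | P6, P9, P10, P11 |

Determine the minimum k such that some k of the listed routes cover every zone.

4

Take {Atlas, Bravo, Delta, Echo}. Their union is {P1, P2, P3, P4, P5, P6, P7, P8, P9, P10, P11}, which is all 11 zones.
Only Atlas contains P8, so Atlas is forced; the remaining 7 zones need at least 3 more routes (each remaining route adds at most 3) — so at least 4 routes are needed, and 4 is optimal.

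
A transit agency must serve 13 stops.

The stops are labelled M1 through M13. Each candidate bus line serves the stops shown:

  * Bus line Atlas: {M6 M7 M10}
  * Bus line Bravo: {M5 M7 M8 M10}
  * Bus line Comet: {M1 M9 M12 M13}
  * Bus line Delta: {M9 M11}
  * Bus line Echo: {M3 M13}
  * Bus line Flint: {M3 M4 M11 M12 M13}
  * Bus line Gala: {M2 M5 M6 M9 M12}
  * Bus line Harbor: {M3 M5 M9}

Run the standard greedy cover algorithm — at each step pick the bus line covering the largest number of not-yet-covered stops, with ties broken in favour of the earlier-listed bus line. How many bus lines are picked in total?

Greedy: pick Flint (covers 5 new) → pick Bravo (covers 4 new) → pick Gala (covers 3 new) → pick Comet (covers 1 new). Total picks: 4.

4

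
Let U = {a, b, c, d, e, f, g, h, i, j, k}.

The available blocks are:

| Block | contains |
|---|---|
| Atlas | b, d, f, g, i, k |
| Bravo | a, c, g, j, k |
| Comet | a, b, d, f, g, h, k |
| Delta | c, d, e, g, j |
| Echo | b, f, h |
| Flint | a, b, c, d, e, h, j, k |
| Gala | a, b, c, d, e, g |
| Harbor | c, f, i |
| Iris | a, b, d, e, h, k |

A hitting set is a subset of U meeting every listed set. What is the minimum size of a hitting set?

2

The 2 items {b, c} hit every block.
The blocks Bravo, Echo are pairwise disjoint, so any hitting set needs a separate item for each — at least 2. Hence 2 is optimal.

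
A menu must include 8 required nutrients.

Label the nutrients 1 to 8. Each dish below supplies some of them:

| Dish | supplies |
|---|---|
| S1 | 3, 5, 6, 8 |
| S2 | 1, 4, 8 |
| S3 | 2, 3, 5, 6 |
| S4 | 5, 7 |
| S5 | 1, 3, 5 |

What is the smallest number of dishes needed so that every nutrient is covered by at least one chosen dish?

3

S2 and S3 and S4 together: S2 ∪ S3 ∪ S4 = {1, 2, 3, 4, 5, 6, 7, 8} — every nutrient is covered.
Only S3 contains 2, so S3 is forced; the remaining 4 nutrients need at least 2 more dishes (each remaining dish adds at most 3) — so at least 3 dishes are needed, and 3 is optimal.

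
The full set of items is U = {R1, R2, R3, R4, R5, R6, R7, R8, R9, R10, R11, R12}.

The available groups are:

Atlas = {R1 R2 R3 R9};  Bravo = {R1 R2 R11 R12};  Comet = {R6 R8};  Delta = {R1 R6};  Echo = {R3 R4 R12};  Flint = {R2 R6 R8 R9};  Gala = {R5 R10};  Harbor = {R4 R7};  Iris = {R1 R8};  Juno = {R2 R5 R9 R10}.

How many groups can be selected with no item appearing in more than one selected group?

Atlas, Comet, Gala, Harbor are pairwise disjoint (Atlas={R1,R2,R3,R9}; Comet={R6,R8}; Gala={R5,R10}; Harbor={R4,R7}).
Every remaining group overlaps one of these, and no 5 of the listed groups are pairwise disjoint, so 4 is the maximum.

4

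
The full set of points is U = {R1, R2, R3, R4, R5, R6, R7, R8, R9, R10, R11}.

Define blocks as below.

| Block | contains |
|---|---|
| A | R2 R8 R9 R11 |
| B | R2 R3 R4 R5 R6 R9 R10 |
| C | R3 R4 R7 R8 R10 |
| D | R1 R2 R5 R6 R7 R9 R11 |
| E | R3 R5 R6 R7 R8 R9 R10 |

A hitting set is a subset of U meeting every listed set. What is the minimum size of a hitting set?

The 2 points {R9, R10} hit every block.
No single point lies in every block, so at least 2 are needed and 2 is optimal.

2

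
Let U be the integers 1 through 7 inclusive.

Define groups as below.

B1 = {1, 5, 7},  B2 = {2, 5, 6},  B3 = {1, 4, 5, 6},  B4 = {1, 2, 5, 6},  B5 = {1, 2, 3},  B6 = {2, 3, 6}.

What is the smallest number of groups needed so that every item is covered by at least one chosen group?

3

B1 and B3 and B6 together: B1 ∪ B3 ∪ B6 = {1, 2, 3, 4, 5, 6, 7} — every item is covered.
Only B3 contains 4, so B3 is forced; the remaining 3 items need at least 2 more groups (each remaining group adds at most 2) — so at least 3 groups are needed, and 3 is optimal.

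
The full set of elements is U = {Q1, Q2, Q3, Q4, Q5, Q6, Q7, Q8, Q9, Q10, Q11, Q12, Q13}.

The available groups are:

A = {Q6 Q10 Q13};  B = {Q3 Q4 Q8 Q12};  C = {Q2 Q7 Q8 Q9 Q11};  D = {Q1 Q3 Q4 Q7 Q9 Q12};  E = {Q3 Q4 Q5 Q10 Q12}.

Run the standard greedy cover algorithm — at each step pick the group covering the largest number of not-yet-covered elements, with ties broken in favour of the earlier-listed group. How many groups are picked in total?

4

Greedy: pick D (covers 6 new) → pick A (covers 3 new) → pick C (covers 3 new) → pick E (covers 1 new). Total picks: 4.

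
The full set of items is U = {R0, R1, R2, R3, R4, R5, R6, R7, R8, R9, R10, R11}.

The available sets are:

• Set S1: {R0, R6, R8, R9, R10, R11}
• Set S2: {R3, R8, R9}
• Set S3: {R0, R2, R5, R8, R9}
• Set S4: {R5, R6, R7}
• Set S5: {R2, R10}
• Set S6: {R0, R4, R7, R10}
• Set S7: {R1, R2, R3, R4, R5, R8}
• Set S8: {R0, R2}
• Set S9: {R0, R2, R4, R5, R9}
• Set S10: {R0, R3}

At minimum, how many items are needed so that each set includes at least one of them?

4

H = {R2, R3, R7, R11} meets every set (each contains at least one member of H), and |H| = 4.
No choice of 3 items meets every set, so 4 is the minimum.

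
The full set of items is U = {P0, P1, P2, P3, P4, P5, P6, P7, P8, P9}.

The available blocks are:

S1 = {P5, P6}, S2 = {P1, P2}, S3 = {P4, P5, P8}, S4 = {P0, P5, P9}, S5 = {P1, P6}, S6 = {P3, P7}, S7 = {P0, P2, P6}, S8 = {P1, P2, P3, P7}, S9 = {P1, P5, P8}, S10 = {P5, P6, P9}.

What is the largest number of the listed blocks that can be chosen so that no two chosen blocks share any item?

S2, S6, S10 are pairwise disjoint (S2={P1,P2}; S6={P3,P7}; S10={P5,P6,P9}).
Every remaining block overlaps one of these, and no 4 of the listed blocks are pairwise disjoint, so 3 is the maximum.

3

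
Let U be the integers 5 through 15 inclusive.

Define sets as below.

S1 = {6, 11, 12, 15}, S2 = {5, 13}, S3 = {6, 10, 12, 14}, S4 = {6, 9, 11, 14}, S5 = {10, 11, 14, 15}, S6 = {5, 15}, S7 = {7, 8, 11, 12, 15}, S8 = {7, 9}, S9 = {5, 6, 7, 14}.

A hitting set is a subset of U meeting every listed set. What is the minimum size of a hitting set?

H = {5, 7, 14, 15} meets every set (each contains at least one member of H), and |H| = 4.
No choice of 3 points meets every set, so 4 is the minimum.

4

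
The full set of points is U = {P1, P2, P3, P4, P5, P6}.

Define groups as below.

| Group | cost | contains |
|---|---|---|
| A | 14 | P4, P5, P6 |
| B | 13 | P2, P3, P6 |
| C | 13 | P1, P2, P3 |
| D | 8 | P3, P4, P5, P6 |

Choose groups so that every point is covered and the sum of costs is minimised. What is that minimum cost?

21

C, D together cover every point (C ∪ D = {P1, P2, P3, P4, P5, P6}); total cost 13 + 8 = 21.
No covering selection has total cost below 21.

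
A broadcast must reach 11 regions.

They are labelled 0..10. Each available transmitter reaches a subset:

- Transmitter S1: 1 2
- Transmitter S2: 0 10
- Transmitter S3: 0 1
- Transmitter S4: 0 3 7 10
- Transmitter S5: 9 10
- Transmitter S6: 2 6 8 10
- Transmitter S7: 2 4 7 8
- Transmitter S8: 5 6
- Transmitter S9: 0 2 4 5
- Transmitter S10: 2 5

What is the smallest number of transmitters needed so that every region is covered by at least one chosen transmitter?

5

Take {S3, S4, S5, S6, S9}. Their union is {0, 1, 2, 3, 4, 5, 6, 7, 8, 9, 10}, which is all 11 regions.
No 4 of the 10 transmitters cover everything (all 210 combinations miss at least one region), so 5 is optimal.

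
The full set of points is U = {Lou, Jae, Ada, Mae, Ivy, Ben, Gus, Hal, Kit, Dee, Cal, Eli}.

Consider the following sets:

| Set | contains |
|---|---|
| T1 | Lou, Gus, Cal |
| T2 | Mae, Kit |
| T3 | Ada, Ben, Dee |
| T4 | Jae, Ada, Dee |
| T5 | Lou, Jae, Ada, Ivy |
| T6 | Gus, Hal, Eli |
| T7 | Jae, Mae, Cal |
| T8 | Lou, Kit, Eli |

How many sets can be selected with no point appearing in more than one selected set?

T3, T7, T8 are pairwise disjoint (T3={Ada,Ben,Dee}; T7={Jae,Mae,Cal}; T8={Lou,Kit,Eli}).
Every remaining set overlaps one of these, and no 4 of the listed sets are pairwise disjoint, so 3 is the maximum.

3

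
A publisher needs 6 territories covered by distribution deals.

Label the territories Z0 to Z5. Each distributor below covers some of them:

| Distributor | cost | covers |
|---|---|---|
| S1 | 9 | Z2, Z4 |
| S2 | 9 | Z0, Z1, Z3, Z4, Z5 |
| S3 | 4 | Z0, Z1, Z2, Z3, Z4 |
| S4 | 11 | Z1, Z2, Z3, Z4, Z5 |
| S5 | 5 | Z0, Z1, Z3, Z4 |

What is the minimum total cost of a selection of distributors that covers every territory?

13

S2, S3 together cover every territory (S2 ∪ S3 = {Z0, Z1, Z2, Z3, Z4, Z5}); total cost 9 + 4 = 13.
No covering selection has total cost below 13.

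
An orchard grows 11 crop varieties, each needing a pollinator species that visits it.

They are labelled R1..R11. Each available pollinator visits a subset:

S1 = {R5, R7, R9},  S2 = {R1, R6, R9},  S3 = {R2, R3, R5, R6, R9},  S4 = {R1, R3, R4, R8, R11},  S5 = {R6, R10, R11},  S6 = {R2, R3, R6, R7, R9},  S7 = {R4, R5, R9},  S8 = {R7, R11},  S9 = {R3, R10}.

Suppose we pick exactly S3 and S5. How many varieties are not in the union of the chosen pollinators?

4

Union of S3, S5 = {R2, R3, R5, R6, R9, R10, R11}.
Not covered: R1, R4, R7, R8 — 4 varieties.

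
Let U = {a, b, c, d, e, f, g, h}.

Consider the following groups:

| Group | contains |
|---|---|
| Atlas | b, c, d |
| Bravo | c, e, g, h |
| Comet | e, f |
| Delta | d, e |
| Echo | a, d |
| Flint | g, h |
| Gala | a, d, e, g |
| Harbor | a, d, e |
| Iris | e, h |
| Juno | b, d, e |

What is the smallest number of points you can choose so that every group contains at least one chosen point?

Take T = {d, e, g}. Each listed group contains at least one of these, so T is a hitting set of size 3.
The groups Atlas, Comet, Flint are pairwise disjoint, so any hitting set needs a separate point for each — at least 3. Hence 3 is optimal.

3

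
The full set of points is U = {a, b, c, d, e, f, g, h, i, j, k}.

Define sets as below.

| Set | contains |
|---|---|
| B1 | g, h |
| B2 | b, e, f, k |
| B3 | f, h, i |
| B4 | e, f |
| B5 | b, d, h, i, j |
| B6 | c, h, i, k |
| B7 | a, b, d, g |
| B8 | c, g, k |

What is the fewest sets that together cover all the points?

4

B2, B5, B6, and B7 cover everything between them: the union {a, b, c, d, e, f, g, h, i, j, k} is all of U.
No 3 of the 8 sets cover everything (all 56 combinations miss at least one point), so 4 is optimal.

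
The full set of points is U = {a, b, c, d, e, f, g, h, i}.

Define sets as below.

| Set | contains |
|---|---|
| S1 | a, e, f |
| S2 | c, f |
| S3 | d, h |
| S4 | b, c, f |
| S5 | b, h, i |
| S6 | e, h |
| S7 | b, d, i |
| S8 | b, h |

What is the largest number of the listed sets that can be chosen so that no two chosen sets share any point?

S2, S6, S7 are pairwise disjoint (S2={c,f}; S6={e,h}; S7={b,d,i}).
Every remaining set overlaps one of these, and no 4 of the listed sets are pairwise disjoint, so 3 is the maximum.

3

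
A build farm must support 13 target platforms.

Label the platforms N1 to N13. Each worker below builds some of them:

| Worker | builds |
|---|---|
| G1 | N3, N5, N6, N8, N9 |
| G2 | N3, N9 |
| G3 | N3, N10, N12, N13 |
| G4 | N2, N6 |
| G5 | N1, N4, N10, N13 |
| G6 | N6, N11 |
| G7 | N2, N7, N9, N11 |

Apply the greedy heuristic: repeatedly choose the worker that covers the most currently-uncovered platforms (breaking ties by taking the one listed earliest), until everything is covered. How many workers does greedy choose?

Greedy: pick G1 (covers 5 new) → pick G5 (covers 4 new) → pick G7 (covers 3 new) → pick G3 (covers 1 new). Total picks: 4.

4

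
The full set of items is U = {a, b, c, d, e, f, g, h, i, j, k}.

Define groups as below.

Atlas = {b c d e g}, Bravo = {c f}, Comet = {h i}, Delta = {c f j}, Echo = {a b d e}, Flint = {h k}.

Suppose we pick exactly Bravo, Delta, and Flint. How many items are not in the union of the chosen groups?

Union of Bravo, Delta, Flint = {c, f, h, j, k}.
Not covered: a, b, d, e, g, i — 6 items.

6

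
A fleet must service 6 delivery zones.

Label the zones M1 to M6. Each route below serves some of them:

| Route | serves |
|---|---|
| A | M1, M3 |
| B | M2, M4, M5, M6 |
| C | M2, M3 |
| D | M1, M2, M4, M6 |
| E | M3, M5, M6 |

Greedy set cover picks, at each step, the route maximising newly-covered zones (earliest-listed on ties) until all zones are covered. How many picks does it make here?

2

Greedy: pick B (covers 4 new) → pick A (covers 2 new). Total picks: 2.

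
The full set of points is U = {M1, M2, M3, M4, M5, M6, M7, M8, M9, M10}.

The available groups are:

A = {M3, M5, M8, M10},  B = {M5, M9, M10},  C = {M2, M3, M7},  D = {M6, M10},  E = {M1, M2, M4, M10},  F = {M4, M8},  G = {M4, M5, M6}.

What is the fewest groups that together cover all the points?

B, C, D, E, and F cover everything between them: the union {M1, M2, M3, M4, M5, M6, M7, M8, M9, M10} is all of U.
No 4 of the 7 groups cover everything (all 35 combinations miss at least one point), so 5 is optimal.

5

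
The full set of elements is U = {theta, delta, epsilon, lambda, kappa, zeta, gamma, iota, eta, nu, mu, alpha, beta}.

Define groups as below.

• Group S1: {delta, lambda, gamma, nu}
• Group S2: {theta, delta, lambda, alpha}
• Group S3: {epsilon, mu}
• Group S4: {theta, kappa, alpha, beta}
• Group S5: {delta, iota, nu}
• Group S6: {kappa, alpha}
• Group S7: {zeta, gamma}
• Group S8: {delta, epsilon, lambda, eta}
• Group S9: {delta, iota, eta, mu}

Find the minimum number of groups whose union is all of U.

S1 and S3 and S4 and S7 and S9 together: S1 ∪ S3 ∪ S4 ∪ S7 ∪ S9 = {theta, delta, epsilon, lambda, kappa, zeta, gamma, iota, eta, nu, mu, alpha, beta} — every element is covered.
No 4 of the 9 groups cover everything (all 126 combinations miss at least one element), so 5 is optimal.

5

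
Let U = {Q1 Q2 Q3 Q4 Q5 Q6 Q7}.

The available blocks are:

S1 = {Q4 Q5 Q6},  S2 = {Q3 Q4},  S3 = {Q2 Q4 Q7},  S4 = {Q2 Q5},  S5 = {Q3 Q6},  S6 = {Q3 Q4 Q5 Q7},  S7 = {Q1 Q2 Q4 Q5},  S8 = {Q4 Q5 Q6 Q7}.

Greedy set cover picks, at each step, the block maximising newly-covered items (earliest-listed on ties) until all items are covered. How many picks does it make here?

Greedy: pick S6 (covers 4 new) → pick S7 (covers 2 new) → pick S1 (covers 1 new). Total picks: 3.

3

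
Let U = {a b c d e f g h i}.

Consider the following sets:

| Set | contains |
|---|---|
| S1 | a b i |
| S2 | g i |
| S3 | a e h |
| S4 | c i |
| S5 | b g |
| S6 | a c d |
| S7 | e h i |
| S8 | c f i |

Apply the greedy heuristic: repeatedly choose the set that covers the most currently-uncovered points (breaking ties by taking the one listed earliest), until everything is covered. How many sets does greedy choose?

5

Greedy: pick S1 (covers 3 new) → pick S3 (covers 2 new) → pick S6 (covers 2 new) → pick S2 (covers 1 new) → pick S8 (covers 1 new). Total picks: 5.
(The true minimum cover uses only 4 sets, so greedy is not optimal here.)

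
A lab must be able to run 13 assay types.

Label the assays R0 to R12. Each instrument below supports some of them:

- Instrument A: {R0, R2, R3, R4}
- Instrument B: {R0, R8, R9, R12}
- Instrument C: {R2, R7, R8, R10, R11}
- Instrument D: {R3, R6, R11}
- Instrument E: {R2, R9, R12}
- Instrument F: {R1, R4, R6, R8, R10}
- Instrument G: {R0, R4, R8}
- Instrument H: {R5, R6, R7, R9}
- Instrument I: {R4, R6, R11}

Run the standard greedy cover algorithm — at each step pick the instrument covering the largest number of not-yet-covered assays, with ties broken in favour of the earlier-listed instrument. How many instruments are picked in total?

5

Greedy: pick C (covers 5 new) → pick A (covers 3 new) → pick H (covers 3 new) → pick B (covers 1 new) → pick F (covers 1 new). Total picks: 5.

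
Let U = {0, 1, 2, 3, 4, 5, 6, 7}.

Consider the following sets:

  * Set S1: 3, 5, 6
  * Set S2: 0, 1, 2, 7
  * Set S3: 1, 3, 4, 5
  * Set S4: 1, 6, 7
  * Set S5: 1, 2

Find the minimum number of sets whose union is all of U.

3

Take {S1, S2, S3}. Their union is {0, 1, 2, 3, 4, 5, 6, 7}, which is all 8 items.
Only S2 contains 0, so S2 is forced; the remaining 4 items need at least 2 more sets (each remaining set adds at most 3) — so at least 3 sets are needed, and 3 is optimal.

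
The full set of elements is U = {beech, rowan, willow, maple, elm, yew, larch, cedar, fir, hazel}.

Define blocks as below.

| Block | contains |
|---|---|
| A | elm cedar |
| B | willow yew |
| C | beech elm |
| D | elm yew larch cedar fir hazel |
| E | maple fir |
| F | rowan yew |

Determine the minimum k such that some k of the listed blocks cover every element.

5

Take {B, C, D, E, F}. Their union is {beech, rowan, willow, maple, elm, yew, larch, cedar, fir, hazel}, which is all 10 elements.
Only D contains larch, so D is forced; the remaining 4 elements need at least 4 more blocks (each remaining block adds at most 1) — so at least 5 blocks are needed, and 5 is optimal.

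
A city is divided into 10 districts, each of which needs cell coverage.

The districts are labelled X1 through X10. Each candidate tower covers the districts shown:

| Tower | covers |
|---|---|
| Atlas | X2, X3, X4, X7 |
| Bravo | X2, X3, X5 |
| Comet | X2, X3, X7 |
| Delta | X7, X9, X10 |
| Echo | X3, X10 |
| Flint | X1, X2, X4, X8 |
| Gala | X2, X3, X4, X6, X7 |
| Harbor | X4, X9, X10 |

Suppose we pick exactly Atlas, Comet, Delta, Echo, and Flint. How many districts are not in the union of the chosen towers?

Union of Atlas, Comet, Delta, Echo, Flint = {X1, X2, X3, X4, X7, X8, X9, X10}.
Not covered: X5, X6 — 2 districts.

2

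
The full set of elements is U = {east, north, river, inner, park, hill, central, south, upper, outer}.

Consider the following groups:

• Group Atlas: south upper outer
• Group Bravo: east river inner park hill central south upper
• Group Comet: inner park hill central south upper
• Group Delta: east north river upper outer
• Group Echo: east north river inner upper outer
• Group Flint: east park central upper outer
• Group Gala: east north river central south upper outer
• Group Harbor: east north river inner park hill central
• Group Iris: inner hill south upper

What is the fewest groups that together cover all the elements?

Comet and Delta cover everything between them: the union {east, north, river, inner, park, hill, central, south, upper, outer} is all of U.
No single group has all 10 elements (the largest, Bravo, has 8), so 2 is optimal.

2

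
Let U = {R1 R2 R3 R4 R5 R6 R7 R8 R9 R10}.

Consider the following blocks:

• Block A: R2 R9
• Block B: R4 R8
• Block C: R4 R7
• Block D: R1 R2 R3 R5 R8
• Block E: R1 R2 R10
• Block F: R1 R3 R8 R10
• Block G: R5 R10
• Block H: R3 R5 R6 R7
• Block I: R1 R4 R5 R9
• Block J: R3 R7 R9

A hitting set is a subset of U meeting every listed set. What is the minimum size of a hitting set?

T = {R1, R4, R5, R9} meets every block (each contains at least one member of T), and |T| = 4.
No choice of 3 elements meets every block, so 4 is the minimum.

4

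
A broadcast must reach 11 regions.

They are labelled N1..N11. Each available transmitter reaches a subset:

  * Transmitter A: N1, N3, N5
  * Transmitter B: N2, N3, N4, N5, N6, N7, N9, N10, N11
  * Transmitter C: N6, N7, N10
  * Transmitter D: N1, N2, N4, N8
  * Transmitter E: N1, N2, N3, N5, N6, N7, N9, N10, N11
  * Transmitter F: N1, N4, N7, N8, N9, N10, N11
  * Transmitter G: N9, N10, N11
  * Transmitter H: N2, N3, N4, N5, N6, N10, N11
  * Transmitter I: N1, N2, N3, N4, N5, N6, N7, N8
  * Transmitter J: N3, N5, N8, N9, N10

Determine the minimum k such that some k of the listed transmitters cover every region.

2

Take {B, D}. Their union is {N1, N2, N3, N4, N5, N6, N7, N8, N9, N10, N11}, which is all 11 regions.
No single transmitter has all 11 regions (the largest, B, has 9), so 2 is optimal.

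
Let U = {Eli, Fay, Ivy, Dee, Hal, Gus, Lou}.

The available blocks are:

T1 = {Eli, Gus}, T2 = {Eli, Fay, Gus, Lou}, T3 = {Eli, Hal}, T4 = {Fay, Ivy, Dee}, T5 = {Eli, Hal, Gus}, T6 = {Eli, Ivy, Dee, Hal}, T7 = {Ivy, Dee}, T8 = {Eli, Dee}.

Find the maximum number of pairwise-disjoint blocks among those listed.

2

T4, T5 are pairwise disjoint (T4={Fay,Ivy,Dee}; T5={Eli,Hal,Gus}).
Every remaining block overlaps one of these, and no 3 of the listed blocks are pairwise disjoint, so 2 is the maximum.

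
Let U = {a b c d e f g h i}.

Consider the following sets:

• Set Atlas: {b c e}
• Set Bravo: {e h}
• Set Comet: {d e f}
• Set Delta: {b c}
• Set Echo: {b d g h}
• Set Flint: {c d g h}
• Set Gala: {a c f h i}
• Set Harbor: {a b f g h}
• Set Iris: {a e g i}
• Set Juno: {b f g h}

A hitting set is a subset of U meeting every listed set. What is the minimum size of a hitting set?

3

Take T = {b, e, h}. Each listed set contains at least one of these, so T is a hitting set of size 3.
No choice of 2 points meets every set, so 3 is the minimum.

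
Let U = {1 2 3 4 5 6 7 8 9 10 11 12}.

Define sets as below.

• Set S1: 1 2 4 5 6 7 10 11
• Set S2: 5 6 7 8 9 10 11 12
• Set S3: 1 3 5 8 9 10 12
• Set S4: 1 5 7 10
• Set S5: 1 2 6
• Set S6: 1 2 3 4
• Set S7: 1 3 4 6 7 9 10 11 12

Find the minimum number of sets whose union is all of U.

S1 and S3 together: S1 ∪ S3 = {1, 2, 3, 4, 5, 6, 7, 8, 9, 10, 11, 12} — every element is covered.
No single set has all 12 elements (the largest, S7, has 9), so 2 is optimal.

2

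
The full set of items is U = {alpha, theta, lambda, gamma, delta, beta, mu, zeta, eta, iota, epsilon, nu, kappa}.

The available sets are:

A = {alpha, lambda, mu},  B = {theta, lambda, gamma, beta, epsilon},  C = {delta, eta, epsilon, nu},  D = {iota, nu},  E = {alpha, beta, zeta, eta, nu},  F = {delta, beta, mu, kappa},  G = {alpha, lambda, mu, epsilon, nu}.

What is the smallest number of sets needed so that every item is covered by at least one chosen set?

B, D, E, and F cover everything between them: the union {alpha, theta, lambda, gamma, delta, beta, mu, zeta, eta, iota, epsilon, nu, kappa} is all of U.
Only D contains iota, so D is forced; the remaining 11 items need at least 3 more sets (each remaining set adds at most 5) — so at least 4 sets are needed, and 4 is optimal.

4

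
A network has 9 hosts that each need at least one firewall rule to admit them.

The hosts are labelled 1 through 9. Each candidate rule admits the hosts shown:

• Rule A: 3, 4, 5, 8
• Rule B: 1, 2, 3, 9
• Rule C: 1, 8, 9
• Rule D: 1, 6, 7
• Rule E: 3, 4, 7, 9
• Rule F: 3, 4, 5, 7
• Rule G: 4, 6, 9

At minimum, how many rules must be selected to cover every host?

A and B and D together: A ∪ B ∪ D = {1, 2, 3, 4, 5, 6, 7, 8, 9} — every host is covered.
Each rule has at most 4 hosts, and 2·4 = 8 < 9 — so at least 3 rules are needed, and 3 is optimal.

3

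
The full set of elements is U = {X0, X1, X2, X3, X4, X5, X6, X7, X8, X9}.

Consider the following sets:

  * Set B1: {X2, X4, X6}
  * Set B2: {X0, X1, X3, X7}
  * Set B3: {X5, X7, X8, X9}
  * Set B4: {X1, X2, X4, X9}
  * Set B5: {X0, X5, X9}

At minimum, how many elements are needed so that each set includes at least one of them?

H = {X3, X4, X9} meets every set (each contains at least one member of H), and |H| = 3.
No choice of 2 elements meets every set, so 3 is the minimum.

3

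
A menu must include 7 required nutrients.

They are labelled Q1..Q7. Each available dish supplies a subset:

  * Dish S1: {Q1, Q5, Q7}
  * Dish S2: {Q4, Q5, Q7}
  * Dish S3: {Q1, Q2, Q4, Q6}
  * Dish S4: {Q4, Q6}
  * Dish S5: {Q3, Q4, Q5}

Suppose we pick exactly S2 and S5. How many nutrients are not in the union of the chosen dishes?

3

Union of S2, S5 = {Q3, Q4, Q5, Q7}.
Not covered: Q1, Q2, Q6 — 3 nutrients.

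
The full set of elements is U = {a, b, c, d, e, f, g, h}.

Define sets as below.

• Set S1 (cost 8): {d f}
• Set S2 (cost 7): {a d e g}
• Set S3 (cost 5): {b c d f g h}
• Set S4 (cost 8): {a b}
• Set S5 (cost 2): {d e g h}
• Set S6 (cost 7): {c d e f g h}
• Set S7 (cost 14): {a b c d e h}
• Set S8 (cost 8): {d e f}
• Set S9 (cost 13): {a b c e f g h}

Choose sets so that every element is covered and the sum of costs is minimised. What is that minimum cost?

12

S2, S3 together cover every element (S2 ∪ S3 = {a, b, c, d, e, f, g, h}); total cost 7 + 5 = 12.
The greedy pick S5, S3, S2 costs 14; no covering selection beats 12.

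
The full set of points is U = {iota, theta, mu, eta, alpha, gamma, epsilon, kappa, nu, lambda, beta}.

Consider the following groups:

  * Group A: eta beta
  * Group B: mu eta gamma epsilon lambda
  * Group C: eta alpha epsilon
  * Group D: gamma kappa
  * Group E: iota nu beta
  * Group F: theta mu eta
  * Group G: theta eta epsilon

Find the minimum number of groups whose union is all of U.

B, C, D, E, and F cover everything between them: the union {iota, theta, mu, eta, alpha, gamma, epsilon, kappa, nu, lambda, beta} is all of U.
No 4 of the 7 groups cover everything (all 35 combinations miss at least one point), so 5 is optimal.

5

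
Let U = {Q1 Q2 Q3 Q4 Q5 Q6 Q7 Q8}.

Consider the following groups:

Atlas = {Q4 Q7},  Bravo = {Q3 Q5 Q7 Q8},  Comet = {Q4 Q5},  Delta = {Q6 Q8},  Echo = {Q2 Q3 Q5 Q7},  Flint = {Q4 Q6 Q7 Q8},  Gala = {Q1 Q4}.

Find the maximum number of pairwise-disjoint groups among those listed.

3

Delta, Echo, Gala are pairwise disjoint (Delta={Q6,Q8}; Echo={Q2,Q3,Q5,Q7}; Gala={Q1,Q4}).
Every remaining group overlaps one of these, and no 4 of the listed groups are pairwise disjoint, so 3 is the maximum.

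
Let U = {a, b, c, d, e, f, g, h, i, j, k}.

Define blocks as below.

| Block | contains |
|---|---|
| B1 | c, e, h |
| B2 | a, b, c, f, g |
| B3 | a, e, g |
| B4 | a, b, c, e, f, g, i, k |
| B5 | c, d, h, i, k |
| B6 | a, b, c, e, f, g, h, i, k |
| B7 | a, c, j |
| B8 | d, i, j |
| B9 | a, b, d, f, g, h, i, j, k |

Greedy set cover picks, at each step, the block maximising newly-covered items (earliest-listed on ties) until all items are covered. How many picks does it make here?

2

Greedy: pick B6 (covers 9 new) → pick B8 (covers 2 new). Total picks: 2.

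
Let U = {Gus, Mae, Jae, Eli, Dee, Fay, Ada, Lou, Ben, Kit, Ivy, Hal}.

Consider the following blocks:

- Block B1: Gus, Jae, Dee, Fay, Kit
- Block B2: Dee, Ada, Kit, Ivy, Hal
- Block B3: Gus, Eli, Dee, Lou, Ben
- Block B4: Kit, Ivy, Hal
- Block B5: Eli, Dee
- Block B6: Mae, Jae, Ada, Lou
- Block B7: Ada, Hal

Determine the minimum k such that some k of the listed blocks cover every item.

4

B1 and B3 and B4 and B6 together: B1 ∪ B3 ∪ B4 ∪ B6 = {Gus, Mae, Jae, Eli, Dee, Fay, Ada, Lou, Ben, Kit, Ivy, Hal} — every item is covered.
Only B1 contains Fay, so B1 is forced; the remaining 7 items need at least 3 more blocks (each remaining block adds at most 3) — so at least 4 blocks are needed, and 4 is optimal.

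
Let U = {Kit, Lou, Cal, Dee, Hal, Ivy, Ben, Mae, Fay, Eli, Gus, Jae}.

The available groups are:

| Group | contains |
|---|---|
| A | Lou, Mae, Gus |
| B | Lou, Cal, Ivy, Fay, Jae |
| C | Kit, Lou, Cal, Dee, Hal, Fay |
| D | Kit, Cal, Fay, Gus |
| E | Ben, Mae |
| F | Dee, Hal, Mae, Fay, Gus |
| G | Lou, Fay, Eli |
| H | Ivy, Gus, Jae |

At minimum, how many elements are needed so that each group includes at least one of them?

3

T = {Lou, Ben, Gus} meets every group (each contains at least one member of T), and |T| = 3.
The groups E, G, H are pairwise disjoint, so any hitting set needs a separate element for each — at least 3. Hence 3 is optimal.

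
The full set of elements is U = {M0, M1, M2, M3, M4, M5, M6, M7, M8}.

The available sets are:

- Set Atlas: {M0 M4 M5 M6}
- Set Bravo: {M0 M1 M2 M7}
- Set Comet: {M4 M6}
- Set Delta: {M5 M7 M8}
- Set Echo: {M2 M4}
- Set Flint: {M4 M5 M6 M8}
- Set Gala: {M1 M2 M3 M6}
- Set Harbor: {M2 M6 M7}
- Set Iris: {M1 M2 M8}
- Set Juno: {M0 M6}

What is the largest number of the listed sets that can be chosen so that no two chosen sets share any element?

3

Delta, Echo, Juno are pairwise disjoint (Delta={M5,M7,M8}; Echo={M2,M4}; Juno={M0,M6}).
Every remaining set overlaps one of these, and no 4 of the listed sets are pairwise disjoint, so 3 is the maximum.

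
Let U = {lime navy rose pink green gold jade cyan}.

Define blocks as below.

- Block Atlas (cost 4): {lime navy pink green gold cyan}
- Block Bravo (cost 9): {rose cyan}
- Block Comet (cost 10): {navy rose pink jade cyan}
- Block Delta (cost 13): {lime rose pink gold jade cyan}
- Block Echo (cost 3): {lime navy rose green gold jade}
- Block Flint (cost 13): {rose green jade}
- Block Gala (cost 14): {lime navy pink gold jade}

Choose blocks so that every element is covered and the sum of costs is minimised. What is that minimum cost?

7

Atlas, Echo together cover every element (Atlas ∪ Echo = {lime, navy, rose, pink, green, gold, jade, cyan}); total cost 4 + 3 = 7.
No covering selection has total cost below 7.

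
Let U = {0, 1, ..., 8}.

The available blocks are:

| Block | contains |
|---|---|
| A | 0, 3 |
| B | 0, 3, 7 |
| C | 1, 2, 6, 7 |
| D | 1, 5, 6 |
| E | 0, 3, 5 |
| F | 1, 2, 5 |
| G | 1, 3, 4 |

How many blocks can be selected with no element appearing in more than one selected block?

2

A, F are pairwise disjoint (A={0,3}; F={1,2,5}).
Every remaining block overlaps one of these, and no 3 of the listed blocks are pairwise disjoint, so 2 is the maximum.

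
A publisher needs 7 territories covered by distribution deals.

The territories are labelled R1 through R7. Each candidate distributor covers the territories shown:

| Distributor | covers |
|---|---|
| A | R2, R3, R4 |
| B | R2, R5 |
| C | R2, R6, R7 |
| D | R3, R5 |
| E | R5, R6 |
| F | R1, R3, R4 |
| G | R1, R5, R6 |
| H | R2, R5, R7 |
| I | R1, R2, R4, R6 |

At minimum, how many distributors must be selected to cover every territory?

Take {E, F, H}. Their union is {R1, R2, R3, R4, R5, R6, R7}, which is all 7 territories.
No 2 of the 9 distributors cover everything (all 36 combinations miss at least one territory), so 3 is optimal.

3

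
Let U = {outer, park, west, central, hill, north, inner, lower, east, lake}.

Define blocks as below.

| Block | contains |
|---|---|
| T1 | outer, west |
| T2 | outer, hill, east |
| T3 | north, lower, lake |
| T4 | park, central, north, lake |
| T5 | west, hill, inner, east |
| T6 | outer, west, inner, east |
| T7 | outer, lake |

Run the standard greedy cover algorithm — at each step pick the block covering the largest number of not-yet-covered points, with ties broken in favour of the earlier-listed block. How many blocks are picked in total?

Greedy: pick T4 (covers 4 new) → pick T5 (covers 4 new) → pick T1 (covers 1 new) → pick T3 (covers 1 new). Total picks: 4.

4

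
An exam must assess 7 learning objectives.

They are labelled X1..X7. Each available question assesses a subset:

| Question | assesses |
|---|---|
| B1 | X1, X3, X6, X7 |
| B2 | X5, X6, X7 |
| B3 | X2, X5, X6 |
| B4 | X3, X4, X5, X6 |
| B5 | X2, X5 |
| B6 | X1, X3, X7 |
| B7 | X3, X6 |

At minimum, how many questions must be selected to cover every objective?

3

B1 and B3 and B4 together: B1 ∪ B3 ∪ B4 = {X1, X2, X3, X4, X5, X6, X7} — every objective is covered.
Only B4 contains X4, so B4 is forced; the remaining 3 objectives need at least 2 more questions (each remaining question adds at most 2) — so at least 3 questions are needed, and 3 is optimal.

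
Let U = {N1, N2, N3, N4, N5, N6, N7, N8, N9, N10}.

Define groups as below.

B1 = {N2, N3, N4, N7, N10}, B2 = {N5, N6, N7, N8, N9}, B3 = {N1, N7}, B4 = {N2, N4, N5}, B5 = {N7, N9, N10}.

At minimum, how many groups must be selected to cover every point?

B1, B2, and B3 cover everything between them: the union {N1, N2, N3, N4, N5, N6, N7, N8, N9, N10} is all of U.
Only B3 contains N1, so B3 is forced; the remaining 8 points need at least 2 more groups (each remaining group adds at most 4) — so at least 3 groups are needed, and 3 is optimal.

3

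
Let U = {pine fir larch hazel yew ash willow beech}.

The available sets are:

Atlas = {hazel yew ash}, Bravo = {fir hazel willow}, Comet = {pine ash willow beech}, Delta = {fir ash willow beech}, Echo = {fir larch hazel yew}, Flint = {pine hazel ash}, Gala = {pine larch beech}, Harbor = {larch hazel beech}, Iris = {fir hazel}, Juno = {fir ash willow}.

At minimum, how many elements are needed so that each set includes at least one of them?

Take H = {fir, ash, beech}. Each listed set contains at least one of these, so H is a hitting set of size 3.
No choice of 2 elements meets every set, so 3 is the minimum.

3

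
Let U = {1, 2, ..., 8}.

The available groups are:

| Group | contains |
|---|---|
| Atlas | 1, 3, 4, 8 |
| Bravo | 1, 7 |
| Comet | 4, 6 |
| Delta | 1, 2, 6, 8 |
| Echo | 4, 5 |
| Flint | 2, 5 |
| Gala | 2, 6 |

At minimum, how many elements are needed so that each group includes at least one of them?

3

Take H = {1, 5, 6}. Each listed group contains at least one of these, so H is a hitting set of size 3.
The groups Bravo, Echo, Gala are pairwise disjoint, so any hitting set needs a separate element for each — at least 3. Hence 3 is optimal.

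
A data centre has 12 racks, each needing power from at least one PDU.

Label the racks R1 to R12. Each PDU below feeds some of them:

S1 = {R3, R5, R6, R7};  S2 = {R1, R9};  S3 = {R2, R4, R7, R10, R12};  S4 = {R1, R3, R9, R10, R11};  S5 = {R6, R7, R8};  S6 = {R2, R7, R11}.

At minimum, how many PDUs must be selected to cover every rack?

4

Take {S1, S3, S4, S5}. Their union is {R1, R2, R3, R4, R5, R6, R7, R8, R9, R10, R11, R12}, which is all 12 racks.
No 3 of the 6 PDUs cover everything (all 20 combinations miss at least one rack), so 4 is optimal.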